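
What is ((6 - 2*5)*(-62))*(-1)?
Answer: -248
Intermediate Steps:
((6 - 2*5)*(-62))*(-1) = ((6 - 10)*(-62))*(-1) = -4*(-62)*(-1) = 248*(-1) = -248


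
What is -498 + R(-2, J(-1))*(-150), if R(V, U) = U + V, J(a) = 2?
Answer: -498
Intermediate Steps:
-498 + R(-2, J(-1))*(-150) = -498 + (2 - 2)*(-150) = -498 + 0*(-150) = -498 + 0 = -498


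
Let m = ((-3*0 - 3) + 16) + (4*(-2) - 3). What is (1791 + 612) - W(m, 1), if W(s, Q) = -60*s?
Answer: 2523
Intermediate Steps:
m = 2 (m = ((0 - 3) + 16) + (-8 - 3) = (-3 + 16) - 11 = 13 - 11 = 2)
W(s, Q) = -60*s
(1791 + 612) - W(m, 1) = (1791 + 612) - (-60)*2 = 2403 - 1*(-120) = 2403 + 120 = 2523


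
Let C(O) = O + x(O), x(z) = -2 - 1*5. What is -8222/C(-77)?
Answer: 4111/42 ≈ 97.881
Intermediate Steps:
x(z) = -7 (x(z) = -2 - 5 = -7)
C(O) = -7 + O (C(O) = O - 7 = -7 + O)
-8222/C(-77) = -8222/(-7 - 77) = -8222/(-84) = -8222*(-1/84) = 4111/42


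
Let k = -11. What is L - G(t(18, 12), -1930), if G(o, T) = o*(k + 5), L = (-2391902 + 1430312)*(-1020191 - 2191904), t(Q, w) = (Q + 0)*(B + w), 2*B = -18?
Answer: 3088718431374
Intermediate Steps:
B = -9 (B = (1/2)*(-18) = -9)
t(Q, w) = Q*(-9 + w) (t(Q, w) = (Q + 0)*(-9 + w) = Q*(-9 + w))
L = 3088718431050 (L = -961590*(-3212095) = 3088718431050)
G(o, T) = -6*o (G(o, T) = o*(-11 + 5) = o*(-6) = -6*o)
L - G(t(18, 12), -1930) = 3088718431050 - (-6)*18*(-9 + 12) = 3088718431050 - (-6)*18*3 = 3088718431050 - (-6)*54 = 3088718431050 - 1*(-324) = 3088718431050 + 324 = 3088718431374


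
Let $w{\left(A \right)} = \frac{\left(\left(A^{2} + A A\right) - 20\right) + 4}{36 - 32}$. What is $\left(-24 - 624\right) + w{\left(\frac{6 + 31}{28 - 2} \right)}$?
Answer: $- \frac{880135}{1352} \approx -650.99$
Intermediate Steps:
$w{\left(A \right)} = -4 + \frac{A^{2}}{2}$ ($w{\left(A \right)} = \frac{\left(\left(A^{2} + A^{2}\right) - 20\right) + 4}{4} = \left(\left(2 A^{2} - 20\right) + 4\right) \frac{1}{4} = \left(\left(-20 + 2 A^{2}\right) + 4\right) \frac{1}{4} = \left(-16 + 2 A^{2}\right) \frac{1}{4} = -4 + \frac{A^{2}}{2}$)
$\left(-24 - 624\right) + w{\left(\frac{6 + 31}{28 - 2} \right)} = \left(-24 - 624\right) - \left(4 - \frac{\left(\frac{6 + 31}{28 - 2}\right)^{2}}{2}\right) = \left(-24 - 624\right) - \left(4 - \frac{\left(\frac{37}{26}\right)^{2}}{2}\right) = -648 - \left(4 - \frac{\left(37 \cdot \frac{1}{26}\right)^{2}}{2}\right) = -648 - \left(4 - \frac{\left(\frac{37}{26}\right)^{2}}{2}\right) = -648 + \left(-4 + \frac{1}{2} \cdot \frac{1369}{676}\right) = -648 + \left(-4 + \frac{1369}{1352}\right) = -648 - \frac{4039}{1352} = - \frac{880135}{1352}$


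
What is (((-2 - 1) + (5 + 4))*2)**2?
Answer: 144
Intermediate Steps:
(((-2 - 1) + (5 + 4))*2)**2 = ((-3 + 9)*2)**2 = (6*2)**2 = 12**2 = 144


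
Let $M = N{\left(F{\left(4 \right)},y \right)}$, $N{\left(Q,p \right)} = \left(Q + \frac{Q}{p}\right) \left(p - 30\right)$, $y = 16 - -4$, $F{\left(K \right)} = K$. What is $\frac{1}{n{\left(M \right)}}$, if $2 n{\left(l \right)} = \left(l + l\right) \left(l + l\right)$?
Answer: $\frac{1}{3528} \approx 0.00028345$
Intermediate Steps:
$y = 20$ ($y = 16 + 4 = 20$)
$N{\left(Q,p \right)} = \left(-30 + p\right) \left(Q + \frac{Q}{p}\right)$ ($N{\left(Q,p \right)} = \left(Q + \frac{Q}{p}\right) \left(-30 + p\right) = \left(-30 + p\right) \left(Q + \frac{Q}{p}\right)$)
$M = -42$ ($M = \frac{4 \left(-30 + 20 \left(-29 + 20\right)\right)}{20} = 4 \cdot \frac{1}{20} \left(-30 + 20 \left(-9\right)\right) = 4 \cdot \frac{1}{20} \left(-30 - 180\right) = 4 \cdot \frac{1}{20} \left(-210\right) = -42$)
$n{\left(l \right)} = 2 l^{2}$ ($n{\left(l \right)} = \frac{\left(l + l\right) \left(l + l\right)}{2} = \frac{2 l 2 l}{2} = \frac{4 l^{2}}{2} = 2 l^{2}$)
$\frac{1}{n{\left(M \right)}} = \frac{1}{2 \left(-42\right)^{2}} = \frac{1}{2 \cdot 1764} = \frac{1}{3528}$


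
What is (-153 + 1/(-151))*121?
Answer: -2795584/151 ≈ -18514.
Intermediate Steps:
(-153 + 1/(-151))*121 = (-153 - 1/151)*121 = -23104/151*121 = -2795584/151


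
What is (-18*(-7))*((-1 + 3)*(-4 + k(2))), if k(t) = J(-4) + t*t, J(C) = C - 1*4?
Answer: -2016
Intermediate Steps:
J(C) = -4 + C (J(C) = C - 4 = -4 + C)
k(t) = -8 + t**2 (k(t) = (-4 - 4) + t*t = -8 + t**2)
(-18*(-7))*((-1 + 3)*(-4 + k(2))) = (-18*(-7))*((-1 + 3)*(-4 + (-8 + 2**2))) = 126*(2*(-4 + (-8 + 4))) = 126*(2*(-4 - 4)) = 126*(2*(-8)) = 126*(-16) = -2016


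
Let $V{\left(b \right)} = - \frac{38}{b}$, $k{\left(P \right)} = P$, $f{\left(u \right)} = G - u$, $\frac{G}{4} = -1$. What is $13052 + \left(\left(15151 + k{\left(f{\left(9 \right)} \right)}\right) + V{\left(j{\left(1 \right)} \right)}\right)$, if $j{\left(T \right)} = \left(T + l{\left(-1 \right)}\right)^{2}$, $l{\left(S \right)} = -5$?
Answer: $\frac{225501}{8} \approx 28188.0$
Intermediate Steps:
$G = -4$ ($G = 4 \left(-1\right) = -4$)
$f{\left(u \right)} = -4 - u$
$j{\left(T \right)} = \left(-5 + T\right)^{2}$ ($j{\left(T \right)} = \left(T - 5\right)^{2} = \left(-5 + T\right)^{2}$)
$13052 + \left(\left(15151 + k{\left(f{\left(9 \right)} \right)}\right) + V{\left(j{\left(1 \right)} \right)}\right) = 13052 + \left(\left(15151 - 13\right) - \frac{38}{\left(-5 + 1\right)^{2}}\right) = 13052 + \left(\left(15151 - 13\right) - \frac{38}{\left(-4\right)^{2}}\right) = 13052 + \left(\left(15151 - 13\right) - \frac{38}{16}\right) = 13052 + \left(15138 - \frac{19}{8}\right) = 13052 + \frac{121085}{8} = \frac{225501}{8}$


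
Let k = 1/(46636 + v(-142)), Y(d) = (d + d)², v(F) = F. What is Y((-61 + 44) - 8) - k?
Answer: 116234999/46494 ≈ 2500.0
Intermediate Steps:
Y(d) = 4*d² (Y(d) = (2*d)² = 4*d²)
k = 1/46494 (k = 1/(46636 - 142) = 1/46494 ≈ 2.1508e-5)
Y((-61 + 44) - 8) - k = 4*((-61 + 44) - 8)² - 1*1/46494 = 4*(-17 - 8)² - 1/46494 = 4*(-25)² - 1/46494 = 4*625 - 1/46494 = 2500 - 1/46494 = 116234999/46494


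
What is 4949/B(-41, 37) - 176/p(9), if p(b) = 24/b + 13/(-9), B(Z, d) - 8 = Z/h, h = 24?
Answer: 97032/151 ≈ 642.60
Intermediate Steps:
B(Z, d) = 8 + Z/24
p(b) = -13/9 + 24/b (p(b) = 24/b + 13*(-⅑) = 24/b - 13/9 = -13/9 + 24/b)
4949/B(-41, 37) - 176/p(9) = 4949/(8 + (1/24)*(-41)) - 176/(-13/9 + 24/9) = 4949/(8 - 41/24) - 176/(-13/9 + 24*(⅑)) = 4949/(151/24) - 176/(-13/9 + 8/3) = 4949*(24/151) - 176/11/9 = 118776/151 - 176*9/11 = 118776/151 - 144 = 97032/151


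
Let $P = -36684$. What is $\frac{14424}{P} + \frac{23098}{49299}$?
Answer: $\frac{3784396}{50235681} \approx 0.075333$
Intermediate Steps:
$\frac{14424}{P} + \frac{23098}{49299} = \frac{14424}{-36684} + \frac{23098}{49299} = 14424 \left(- \frac{1}{36684}\right) + 23098 \cdot \frac{1}{49299} = - \frac{1202}{3057} + \frac{23098}{49299} = \frac{3784396}{50235681}$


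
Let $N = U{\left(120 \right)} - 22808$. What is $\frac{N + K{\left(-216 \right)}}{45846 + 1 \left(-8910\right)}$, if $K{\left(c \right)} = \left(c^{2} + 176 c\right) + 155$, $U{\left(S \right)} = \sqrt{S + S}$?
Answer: $- \frac{173}{456} + \frac{\sqrt{15}}{9234} \approx -0.37897$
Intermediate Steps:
$U{\left(S \right)} = \sqrt{2} \sqrt{S}$ ($U{\left(S \right)} = \sqrt{2 S} = \sqrt{2} \sqrt{S}$)
$K{\left(c \right)} = 155 + c^{2} + 176 c$
$N = -22808 + 4 \sqrt{15}$ ($N = \sqrt{2} \sqrt{120} - 22808 = \sqrt{2} \cdot 2 \sqrt{30} - 22808 = 4 \sqrt{15} - 22808 = -22808 + 4 \sqrt{15} \approx -22793.0$)
$\frac{N + K{\left(-216 \right)}}{45846 + 1 \left(-8910\right)} = \frac{\left(-22808 + 4 \sqrt{15}\right) + \left(155 + \left(-216\right)^{2} + 176 \left(-216\right)\right)}{45846 + 1 \left(-8910\right)} = \frac{\left(-22808 + 4 \sqrt{15}\right) + \left(155 + 46656 - 38016\right)}{45846 - 8910} = \frac{\left(-22808 + 4 \sqrt{15}\right) + 8795}{36936} = \left(-14013 + 4 \sqrt{15}\right) \frac{1}{36936} = - \frac{173}{456} + \frac{\sqrt{15}}{9234}$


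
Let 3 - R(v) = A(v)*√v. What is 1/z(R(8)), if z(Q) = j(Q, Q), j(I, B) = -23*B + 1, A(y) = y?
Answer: 17/66556 + 23*√2/16639 ≈ 0.0022103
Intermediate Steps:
j(I, B) = 1 - 23*B
R(v) = 3 - v^(3/2) (R(v) = 3 - v*√v = 3 - v^(3/2))
z(Q) = 1 - 23*Q
1/z(R(8)) = 1/(1 - 23*(3 - 8^(3/2))) = 1/(1 - 23*(3 - 16*√2)) = 1/(1 + (-69 + 368*√2)) = 1/(-68 + 368*√2)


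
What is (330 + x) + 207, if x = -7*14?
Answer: 439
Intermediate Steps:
x = -98
(330 + x) + 207 = (330 - 98) + 207 = 232 + 207 = 439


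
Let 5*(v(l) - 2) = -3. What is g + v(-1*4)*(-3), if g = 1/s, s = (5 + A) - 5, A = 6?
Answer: -121/30 ≈ -4.0333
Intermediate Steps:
s = 6 (s = (5 + 6) - 5 = 11 - 5 = 6)
v(l) = 7/5 (v(l) = 2 + (⅕)*(-3) = 2 - ⅗ = 7/5)
g = ⅙ (g = 1/6 = ⅙ ≈ 0.16667)
g + v(-1*4)*(-3) = ⅙ + (7/5)*(-3) = ⅙ - 21/5 = -121/30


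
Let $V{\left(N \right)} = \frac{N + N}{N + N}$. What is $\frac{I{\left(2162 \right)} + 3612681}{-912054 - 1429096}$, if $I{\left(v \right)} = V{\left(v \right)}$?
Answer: $- \frac{1806341}{1170575} \approx -1.5431$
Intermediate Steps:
$V{\left(N \right)} = 1$ ($V{\left(N \right)} = \frac{2 N}{2 N} = 2 N \frac{1}{2 N} = 1$)
$I{\left(v \right)} = 1$
$\frac{I{\left(2162 \right)} + 3612681}{-912054 - 1429096} = \frac{1 + 3612681}{-912054 - 1429096} = \frac{3612682}{-2341150} = 3612682 \left(- \frac{1}{2341150}\right) = - \frac{1806341}{1170575}$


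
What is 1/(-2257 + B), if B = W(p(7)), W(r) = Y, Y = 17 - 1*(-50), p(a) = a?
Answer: -1/2190 ≈ -0.00045662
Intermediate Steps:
Y = 67 (Y = 17 + 50 = 67)
W(r) = 67
B = 67
1/(-2257 + B) = 1/(-2257 + 67) = 1/(-2190) = -1/2190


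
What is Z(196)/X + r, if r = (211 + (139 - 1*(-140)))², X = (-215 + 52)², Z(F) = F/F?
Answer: 6379216901/26569 ≈ 2.4010e+5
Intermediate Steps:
Z(F) = 1
X = 26569 (X = (-163)² = 26569)
r = 240100 (r = (211 + (139 + 140))² = (211 + 279)² = 490² = 240100)
Z(196)/X + r = 1/26569 + 240100 = 6379216901/26569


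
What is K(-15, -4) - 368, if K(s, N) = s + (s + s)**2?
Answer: 517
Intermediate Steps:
K(s, N) = s + 4*s**2 (K(s, N) = s + (2*s)**2 = s + 4*s**2)
K(-15, -4) - 368 = -15*(1 + 4*(-15)) - 368 = -15*(1 - 60) - 368 = -15*(-59) - 368 = 885 - 368 = 517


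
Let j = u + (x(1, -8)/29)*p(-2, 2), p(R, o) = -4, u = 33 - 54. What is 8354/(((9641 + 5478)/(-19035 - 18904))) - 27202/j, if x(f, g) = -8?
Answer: -170949024160/8723663 ≈ -19596.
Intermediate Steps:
u = -21
j = -577/29 (j = -21 - 8/29*(-4) = -21 + 32/29 = -577/29 ≈ -19.897)
8354/(((9641 + 5478)/(-19035 - 18904))) - 27202/j = 8354/(((9641 + 5478)/(-19035 - 18904))) - 27202/(-577/29) = 8354/((15119/(-37939))) - 27202*(-29/577) = 8354/((15119*(-1/37939))) + 788858/577 = 8354/(-15119/37939) + 788858/577 = 8354*(-37939/15119) + 788858/577 = -316942406/15119 + 788858/577 = -170949024160/8723663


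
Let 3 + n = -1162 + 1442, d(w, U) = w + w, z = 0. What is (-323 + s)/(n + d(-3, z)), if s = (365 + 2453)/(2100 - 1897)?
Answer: -62751/55013 ≈ -1.1407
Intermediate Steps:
s = 2818/203 ≈ 13.882
d(w, U) = 2*w
n = 277 (n = -3 + (-1162 + 1442) = -3 + 280 = 277)
(-323 + s)/(n + d(-3, z)) = (-323 + 2818/203)/(277 + 2*(-3)) = -62751/(203*(277 - 6)) = -62751/203/271 = -62751/203*1/271 = -62751/55013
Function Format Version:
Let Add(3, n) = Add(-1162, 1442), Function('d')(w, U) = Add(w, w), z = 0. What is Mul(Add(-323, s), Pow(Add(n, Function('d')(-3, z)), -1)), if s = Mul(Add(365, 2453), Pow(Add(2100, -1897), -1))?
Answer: Rational(-62751, 55013) ≈ -1.1407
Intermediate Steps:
s = Rational(2818, 203) (s = Mul(2818, Pow(203, -1)) = Mul(2818, Rational(1, 203)) = Rational(2818, 203) ≈ 13.882)
Function('d')(w, U) = Mul(2, w)
n = 277 (n = Add(-3, Add(-1162, 1442)) = Add(-3, 280) = 277)
Mul(Add(-323, s), Pow(Add(n, Function('d')(-3, z)), -1)) = Mul(Add(-323, Rational(2818, 203)), Pow(Add(277, Mul(2, -3)), -1)) = Mul(Rational(-62751, 203), Pow(Add(277, -6), -1)) = Mul(Rational(-62751, 203), Pow(271, -1)) = Mul(Rational(-62751, 203), Rational(1, 271)) = Rational(-62751, 55013)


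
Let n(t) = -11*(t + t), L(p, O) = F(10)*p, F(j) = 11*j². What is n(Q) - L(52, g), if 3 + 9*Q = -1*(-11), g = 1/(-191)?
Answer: -514976/9 ≈ -57220.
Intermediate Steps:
g = -1/191 ≈ -0.0052356
L(p, O) = 1100*p (L(p, O) = (11*10²)*p = (11*100)*p = 1100*p)
Q = 8/9 (Q = -⅓ + (-1*(-11))/9 = -⅓ + (⅑)*11 = -⅓ + 11/9 = 8/9 ≈ 0.88889)
n(t) = -22*t
n(Q) - L(52, g) = -22*8/9 - 1100*52 = -176/9 - 1*57200 = -176/9 - 57200 = -514976/9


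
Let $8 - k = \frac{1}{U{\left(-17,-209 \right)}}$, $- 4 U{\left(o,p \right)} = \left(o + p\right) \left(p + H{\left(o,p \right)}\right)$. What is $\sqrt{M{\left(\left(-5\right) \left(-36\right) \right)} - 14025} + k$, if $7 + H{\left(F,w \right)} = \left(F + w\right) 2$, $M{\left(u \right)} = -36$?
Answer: $\frac{301937}{37742} + i \sqrt{14061} \approx 8.0 + 118.58 i$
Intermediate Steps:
$H{\left(F,w \right)} = -7 + 2 F + 2 w$ ($H{\left(F,w \right)} = -7 + \left(F + w\right) 2 = -7 + \left(2 F + 2 w\right) = -7 + 2 F + 2 w$)
$U{\left(o,p \right)} = - \frac{\left(o + p\right) \left(-7 + 2 o + 3 p\right)}{4}$ ($U{\left(o,p \right)} = - \frac{\left(o + p\right) \left(p + \left(-7 + 2 o + 2 p\right)\right)}{4} = - \frac{\left(o + p\right) \left(-7 + 2 o + 3 p\right)}{4}$)
$k = \frac{301937}{37742}$ ($k = 8 - \frac{1}{- \frac{3 \left(-209\right)^{2}}{4} - \frac{\left(-17\right)^{2}}{2} + \frac{7}{4} \left(-17\right) + \frac{7}{4} \left(-209\right) - \left(- \frac{85}{4}\right) \left(-209\right)} = 8 - \frac{1}{\left(- \frac{3}{4}\right) 43681 - \frac{289}{2} - \frac{119}{4} - \frac{1463}{4} - \frac{17765}{4}} = 8 - \frac{1}{- \frac{131043}{4} - \frac{289}{2} - \frac{119}{4} - \frac{1463}{4} - \frac{17765}{4}} = 8 - \frac{1}{-37742} = 8 - - \frac{1}{37742} = 8 + \frac{1}{37742} = \frac{301937}{37742} \approx 8.0$)
$\sqrt{M{\left(\left(-5\right) \left(-36\right) \right)} - 14025} + k = \sqrt{-36 - 14025} + \frac{301937}{37742} = \sqrt{-14061} + \frac{301937}{37742} = i \sqrt{14061} + \frac{301937}{37742} = \frac{301937}{37742} + i \sqrt{14061}$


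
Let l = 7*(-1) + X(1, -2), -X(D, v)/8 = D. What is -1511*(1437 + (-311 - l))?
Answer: -1724051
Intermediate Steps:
X(D, v) = -8*D
l = -15 (l = 7*(-1) - 8*1 = -7 - 8 = -15)
-1511*(1437 + (-311 - l)) = -1511*(1437 + (-311 - 1*(-15))) = -1511*(1437 + (-311 + 15)) = -1511*(1437 - 296) = -1511*1141 = -1724051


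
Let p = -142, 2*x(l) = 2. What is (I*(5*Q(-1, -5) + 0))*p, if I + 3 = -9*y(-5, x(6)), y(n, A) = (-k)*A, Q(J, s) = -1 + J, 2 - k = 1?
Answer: 8520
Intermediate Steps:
k = 1 (k = 2 - 1*1 = 2 - 1 = 1)
x(l) = 1 (x(l) = (½)*2 = 1)
y(n, A) = -A (y(n, A) = (-1*1)*A = -A)
I = 6 (I = -3 - (-9) = -3 - 9*(-1) = -3 + 9 = 6)
(I*(5*Q(-1, -5) + 0))*p = (6*(5*(-1 - 1) + 0))*(-142) = (6*(5*(-2) + 0))*(-142) = (6*(-10 + 0))*(-142) = (6*(-10))*(-142) = -60*(-142) = 8520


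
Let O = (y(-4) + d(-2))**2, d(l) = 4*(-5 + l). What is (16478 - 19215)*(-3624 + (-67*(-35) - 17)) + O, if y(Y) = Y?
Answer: 3548176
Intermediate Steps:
d(l) = -20 + 4*l
O = 1024 (O = (-4 + (-20 + 4*(-2)))**2 = (-4 + (-20 - 8))**2 = (-4 - 28)**2 = (-32)**2 = 1024)
(16478 - 19215)*(-3624 + (-67*(-35) - 17)) + O = (16478 - 19215)*(-3624 + (-67*(-35) - 17)) + 1024 = -2737*(-3624 + (2345 - 17)) + 1024 = -2737*(-3624 + 2328) + 1024 = -2737*(-1296) + 1024 = 3547152 + 1024 = 3548176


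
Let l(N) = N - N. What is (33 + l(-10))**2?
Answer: 1089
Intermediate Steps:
l(N) = 0
(33 + l(-10))**2 = (33 + 0)**2 = 33**2 = 1089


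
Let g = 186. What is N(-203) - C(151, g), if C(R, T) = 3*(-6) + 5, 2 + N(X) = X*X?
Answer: 41220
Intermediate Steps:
N(X) = -2 + X**2 (N(X) = -2 + X*X = -2 + X**2)
C(R, T) = -13 (C(R, T) = -18 + 5 = -13)
N(-203) - C(151, g) = (-2 + (-203)**2) - 1*(-13) = (-2 + 41209) + 13 = 41207 + 13 = 41220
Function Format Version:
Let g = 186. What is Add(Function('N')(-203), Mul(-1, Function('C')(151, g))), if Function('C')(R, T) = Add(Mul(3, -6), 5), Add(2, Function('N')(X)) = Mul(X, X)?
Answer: 41220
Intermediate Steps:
Function('N')(X) = Add(-2, Pow(X, 2)) (Function('N')(X) = Add(-2, Mul(X, X)) = Add(-2, Pow(X, 2)))
Function('C')(R, T) = -13 (Function('C')(R, T) = Add(-18, 5) = -13)
Add(Function('N')(-203), Mul(-1, Function('C')(151, g))) = Add(Add(-2, Pow(-203, 2)), Mul(-1, -13)) = Add(Add(-2, 41209), 13) = Add(41207, 13) = 41220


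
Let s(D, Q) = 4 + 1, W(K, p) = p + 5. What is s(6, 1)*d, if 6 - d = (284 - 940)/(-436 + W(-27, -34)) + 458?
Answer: -210836/93 ≈ -2267.1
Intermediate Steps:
W(K, p) = 5 + p
s(D, Q) = 5
d = -210836/465 (d = 6 - ((284 - 940)/(-436 + (5 - 34)) + 458) = 6 - (-656/(-436 - 29) + 458) = 6 - (-656/(-465) + 458) = 6 - (-656*(-1/465) + 458) = 6 - (656/465 + 458) = 6 - 1*213626/465 = 6 - 213626/465 = -210836/465 ≈ -453.41)
s(6, 1)*d = 5*(-210836/465) = -210836/93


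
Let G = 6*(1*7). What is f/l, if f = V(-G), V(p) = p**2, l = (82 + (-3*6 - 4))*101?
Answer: 147/505 ≈ 0.29109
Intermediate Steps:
G = 42 (G = 6*7 = 42)
l = 6060 (l = (82 + (-18 - 4))*101 = (82 - 22)*101 = 60*101 = 6060)
f = 1764 (f = (-1*42)**2 = (-42)**2 = 1764)
f/l = 1764/6060 = 1764*(1/6060) = 147/505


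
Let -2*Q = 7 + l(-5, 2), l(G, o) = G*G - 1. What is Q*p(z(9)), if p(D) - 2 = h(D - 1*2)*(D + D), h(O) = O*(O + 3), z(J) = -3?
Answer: 899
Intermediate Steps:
h(O) = O*(3 + O)
l(G, o) = -1 + G² (l(G, o) = G² - 1 = -1 + G²)
p(D) = 2 + 2*D*(1 + D)*(-2 + D) (p(D) = 2 + ((D - 1*2)*(3 + (D - 1*2)))*(D + D) = 2 + ((D - 2)*(3 + (D - 2)))*(2*D) = 2 + ((-2 + D)*(3 + (-2 + D)))*(2*D) = 2 + ((-2 + D)*(1 + D))*(2*D) = 2 + ((1 + D)*(-2 + D))*(2*D) = 2 + 2*D*(1 + D)*(-2 + D))
Q = -31/2 (Q = -(7 + (-1 + (-5)²))/2 = -(7 + (-1 + 25))/2 = -(7 + 24)/2 = -½*31 = -31/2 ≈ -15.500)
Q*p(z(9)) = -31*(2 + 2*(-3)*(1 - 3)*(-2 - 3))/2 = -31*(2 + 2*(-3)*(-2)*(-5))/2 = -31*(2 - 60)/2 = -31/2*(-58) = 899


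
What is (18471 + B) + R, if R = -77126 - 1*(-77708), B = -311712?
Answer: -292659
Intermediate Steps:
R = 582 (R = -77126 + 77708 = 582)
(18471 + B) + R = (18471 - 311712) + 582 = -293241 + 582 = -292659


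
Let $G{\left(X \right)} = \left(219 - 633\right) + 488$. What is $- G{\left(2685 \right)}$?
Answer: $-74$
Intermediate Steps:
$G{\left(X \right)} = 74$ ($G{\left(X \right)} = -414 + 488 = 74$)
$- G{\left(2685 \right)} = \left(-1\right) 74 = -74$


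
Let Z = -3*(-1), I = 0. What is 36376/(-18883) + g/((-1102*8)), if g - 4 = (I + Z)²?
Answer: -320936295/166472528 ≈ -1.9279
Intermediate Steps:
Z = 3
g = 13 (g = 4 + (0 + 3)² = 4 + 3² = 4 + 9 = 13)
36376/(-18883) + g/((-1102*8)) = 36376/(-18883) + 13/((-1102*8)) = 36376*(-1/18883) + 13/(-8816) = -36376/18883 + 13*(-1/8816) = -36376/18883 - 13/8816 = -320936295/166472528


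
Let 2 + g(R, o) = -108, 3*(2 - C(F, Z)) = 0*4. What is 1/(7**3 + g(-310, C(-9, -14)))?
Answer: 1/233 ≈ 0.0042918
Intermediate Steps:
C(F, Z) = 2 (C(F, Z) = 2 - 0*4 = 2 - 1/3*0 = 2 + 0 = 2)
g(R, o) = -110 (g(R, o) = -2 - 108 = -110)
1/(7**3 + g(-310, C(-9, -14))) = 1/(7**3 - 110) = 1/(343 - 110) = 1/233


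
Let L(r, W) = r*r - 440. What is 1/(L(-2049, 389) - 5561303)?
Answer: -1/1363342 ≈ -7.3349e-7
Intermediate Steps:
L(r, W) = -440 + r² (L(r, W) = r² - 440 = -440 + r²)
1/(L(-2049, 389) - 5561303) = 1/((-440 + (-2049)²) - 5561303) = 1/((-440 + 4198401) - 5561303) = 1/(4197961 - 5561303) = 1/(-1363342) = -1/1363342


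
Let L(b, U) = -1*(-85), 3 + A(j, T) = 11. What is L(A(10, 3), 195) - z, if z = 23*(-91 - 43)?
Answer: 3167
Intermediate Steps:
A(j, T) = 8 (A(j, T) = -3 + 11 = 8)
L(b, U) = 85
z = -3082 (z = 23*(-134) = -3082)
L(A(10, 3), 195) - z = 85 - 1*(-3082) = 85 + 3082 = 3167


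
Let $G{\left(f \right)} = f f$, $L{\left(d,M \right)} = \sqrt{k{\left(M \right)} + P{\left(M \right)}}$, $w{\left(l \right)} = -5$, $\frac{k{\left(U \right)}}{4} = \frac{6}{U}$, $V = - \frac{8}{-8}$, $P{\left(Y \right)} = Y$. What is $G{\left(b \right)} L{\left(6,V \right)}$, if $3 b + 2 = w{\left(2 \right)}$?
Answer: $\frac{245}{9} \approx 27.222$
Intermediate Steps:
$V = 1$ ($V = \left(-8\right) \left(- \frac{1}{8}\right) = 1$)
$k{\left(U \right)} = \frac{24}{U}$ ($k{\left(U \right)} = 4 \frac{6}{U} = \frac{24}{U}$)
$L{\left(d,M \right)} = \sqrt{M + \frac{24}{M}}$ ($L{\left(d,M \right)} = \sqrt{\frac{24}{M} + M} = \sqrt{M + \frac{24}{M}}$)
$b = - \frac{7}{3}$ ($b = - \frac{2}{3} + \frac{1}{3} \left(-5\right) = - \frac{2}{3} - \frac{5}{3} = - \frac{7}{3} \approx -2.3333$)
$G{\left(f \right)} = f^{2}$
$G{\left(b \right)} L{\left(6,V \right)} = \left(- \frac{7}{3}\right)^{2} \sqrt{1 + \frac{24}{1}} = \frac{49 \sqrt{1 + 24 \cdot 1}}{9} = \frac{49 \sqrt{1 + 24}}{9} = \frac{49 \sqrt{25}}{9} = \frac{49}{9} \cdot 5 = \frac{245}{9}$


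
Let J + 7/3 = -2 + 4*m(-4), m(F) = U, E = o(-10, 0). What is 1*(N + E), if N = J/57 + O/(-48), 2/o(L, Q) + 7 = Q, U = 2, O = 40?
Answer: -2525/2394 ≈ -1.0547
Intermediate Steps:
o(L, Q) = 2/(-7 + Q)
E = -2/7 (E = 2/(-7 + 0) = 2/(-7) = 2*(-1/7) = -2/7 ≈ -0.28571)
m(F) = 2
J = 11/3 (J = -7/3 + (-2 + 4*2) = -7/3 + (-2 + 8) = -7/3 + 6 = 11/3 ≈ 3.6667)
N = -263/342 (N = (11/3)/57 + 40/(-48) = (11/3)*(1/57) + 40*(-1/48) = 11/171 - 5/6 = -263/342 ≈ -0.76901)
1*(N + E) = 1*(-263/342 - 2/7) = 1*(-2525/2394) = -2525/2394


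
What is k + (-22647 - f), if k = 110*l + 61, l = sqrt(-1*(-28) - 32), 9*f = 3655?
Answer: -206929/9 + 220*I ≈ -22992.0 + 220.0*I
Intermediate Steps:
f = 3655/9 (f = (1/9)*3655 = 3655/9 ≈ 406.11)
l = 2*I (l = sqrt(28 - 32) = sqrt(-4) = 2*I ≈ 2.0*I)
k = 61 + 220*I (k = 110*(2*I) + 61 = 220*I + 61 = 61 + 220*I ≈ 61.0 + 220.0*I)
k + (-22647 - f) = (61 + 220*I) + (-22647 - 1*3655/9) = (61 + 220*I) + (-22647 - 3655/9) = (61 + 220*I) - 207478/9 = -206929/9 + 220*I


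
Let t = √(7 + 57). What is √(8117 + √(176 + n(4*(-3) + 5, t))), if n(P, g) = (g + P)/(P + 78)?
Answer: √(40917797 + 71*√887287)/71 ≈ 90.168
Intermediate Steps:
t = 8 (t = √64 = 8)
n(P, g) = (P + g)/(78 + P)
√(8117 + √(176 + n(4*(-3) + 5, t))) = √(8117 + √(176 + ((4*(-3) + 5) + 8)/(78 + (4*(-3) + 5)))) = √(8117 + √(176 + ((-12 + 5) + 8)/(78 + (-12 + 5)))) = √(8117 + √(176 + (-7 + 8)/(78 - 7))) = √(8117 + √(176 + 1/71)) = √(8117 + √(12497/71)) = √(8117 + √887287/71)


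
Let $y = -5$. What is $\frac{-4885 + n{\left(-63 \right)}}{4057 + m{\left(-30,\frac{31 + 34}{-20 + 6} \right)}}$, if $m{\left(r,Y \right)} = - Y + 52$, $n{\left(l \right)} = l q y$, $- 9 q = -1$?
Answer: $- \frac{67900}{57591} \approx -1.179$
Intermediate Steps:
$q = \frac{1}{9}$ ($q = \left(- \frac{1}{9}\right) \left(-1\right) = \frac{1}{9} \approx 0.11111$)
$n{\left(l \right)} = - \frac{5 l}{9}$ ($n{\left(l \right)} = l \frac{1}{9} \left(-5\right) = \frac{l}{9} \left(-5\right) = - \frac{5 l}{9}$)
$m{\left(r,Y \right)} = 52 - Y$
$\frac{-4885 + n{\left(-63 \right)}}{4057 + m{\left(-30,\frac{31 + 34}{-20 + 6} \right)}} = \frac{-4885 - -35}{4057 + \left(52 - \frac{31 + 34}{-20 + 6}\right)} = \frac{-4885 + 35}{4057 + \left(52 - \frac{65}{-14}\right)} = - \frac{4850}{4057 + \left(52 - 65 \left(- \frac{1}{14}\right)\right)} = - \frac{4850}{4057 + \left(52 - - \frac{65}{14}\right)} = - \frac{4850}{4057 + \left(52 + \frac{65}{14}\right)} = - \frac{4850}{4057 + \frac{793}{14}} = - \frac{4850}{\frac{57591}{14}} = \left(-4850\right) \frac{14}{57591} = - \frac{67900}{57591}$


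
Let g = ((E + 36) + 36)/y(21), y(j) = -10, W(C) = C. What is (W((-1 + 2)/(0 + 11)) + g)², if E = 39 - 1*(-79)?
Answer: 43264/121 ≈ 357.55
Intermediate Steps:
E = 118 (E = 39 + 79 = 118)
g = -19 (g = ((118 + 36) + 36)/(-10) = (154 + 36)*(-⅒) = 190*(-⅒) = -19)
(W((-1 + 2)/(0 + 11)) + g)² = ((-1 + 2)/(0 + 11) - 19)² = (1/11 - 19)² = (-208/11)² = 43264/121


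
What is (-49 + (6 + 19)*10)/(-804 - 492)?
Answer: -67/432 ≈ -0.15509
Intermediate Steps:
(-49 + (6 + 19)*10)/(-804 - 492) = (-49 + 25*10)/(-1296) = (-49 + 250)*(-1/1296) = 201*(-1/1296) = -67/432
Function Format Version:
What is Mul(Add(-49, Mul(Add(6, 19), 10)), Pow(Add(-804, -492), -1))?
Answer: Rational(-67, 432) ≈ -0.15509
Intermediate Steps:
Mul(Add(-49, Mul(Add(6, 19), 10)), Pow(Add(-804, -492), -1)) = Mul(Add(-49, Mul(25, 10)), Pow(-1296, -1)) = Mul(Add(-49, 250), Rational(-1, 1296)) = Mul(201, Rational(-1, 1296)) = Rational(-67, 432)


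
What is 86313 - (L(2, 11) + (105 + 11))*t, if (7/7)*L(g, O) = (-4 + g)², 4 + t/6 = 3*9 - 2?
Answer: 71193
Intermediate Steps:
t = 126 (t = -24 + 6*(3*9 - 2) = -24 + 6*(27 - 2) = -24 + 6*25 = -24 + 150 = 126)
L(g, O) = (-4 + g)²
86313 - (L(2, 11) + (105 + 11))*t = 86313 - ((-4 + 2)² + (105 + 11))*126 = 86313 - ((-2)² + 116)*126 = 86313 - (4 + 116)*126 = 86313 - 120*126 = 86313 - 1*15120 = 86313 - 15120 = 71193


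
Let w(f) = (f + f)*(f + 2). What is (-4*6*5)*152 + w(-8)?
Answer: -18144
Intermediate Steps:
w(f) = 2*f*(2 + f) (w(f) = (2*f)*(2 + f) = 2*f*(2 + f))
(-4*6*5)*152 + w(-8) = (-4*6*5)*152 + 2*(-8)*(2 - 8) = -24*5*152 + 2*(-8)*(-6) = -120*152 + 96 = -18240 + 96 = -18144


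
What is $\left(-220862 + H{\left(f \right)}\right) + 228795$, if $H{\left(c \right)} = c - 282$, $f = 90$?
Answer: $7741$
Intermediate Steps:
$H{\left(c \right)} = -282 + c$ ($H{\left(c \right)} = c - 282 = -282 + c$)
$\left(-220862 + H{\left(f \right)}\right) + 228795 = \left(-220862 + \left(-282 + 90\right)\right) + 228795 = \left(-220862 - 192\right) + 228795 = -221054 + 228795 = 7741$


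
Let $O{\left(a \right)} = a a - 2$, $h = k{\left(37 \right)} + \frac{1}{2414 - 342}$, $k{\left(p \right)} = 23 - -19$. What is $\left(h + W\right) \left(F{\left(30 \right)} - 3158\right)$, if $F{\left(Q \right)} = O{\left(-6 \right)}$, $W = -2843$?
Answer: $\frac{4532667051}{518} \approx 8.7503 \cdot 10^{6}$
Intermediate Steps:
$k{\left(p \right)} = 42$ ($k{\left(p \right)} = 23 + 19 = 42$)
$h = \frac{87025}{2072}$ ($h = 42 + \frac{1}{2414 - 342} = 42 + \frac{1}{2072} = \frac{87025}{2072} \approx 42.0$)
$O{\left(a \right)} = -2 + a^{2}$ ($O{\left(a \right)} = a^{2} - 2 = -2 + a^{2}$)
$F{\left(Q \right)} = 34$ ($F{\left(Q \right)} = -2 + \left(-6\right)^{2} = -2 + 36 = 34$)
$\left(h + W\right) \left(F{\left(30 \right)} - 3158\right) = \left(\frac{87025}{2072} - 2843\right) \left(34 - 3158\right) = \left(- \frac{5803671}{2072}\right) \left(-3124\right) = \frac{4532667051}{518}$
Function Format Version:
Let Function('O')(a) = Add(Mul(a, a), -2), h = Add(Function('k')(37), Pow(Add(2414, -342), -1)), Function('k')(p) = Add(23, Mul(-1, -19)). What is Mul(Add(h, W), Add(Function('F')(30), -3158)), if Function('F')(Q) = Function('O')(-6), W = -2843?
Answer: Rational(4532667051, 518) ≈ 8.7503e+6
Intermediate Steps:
Function('k')(p) = 42 (Function('k')(p) = Add(23, 19) = 42)
h = Rational(87025, 2072) (h = Add(42, Pow(Add(2414, -342), -1)) = Add(42, Pow(2072, -1)) = Add(42, Rational(1, 2072)) = Rational(87025, 2072) ≈ 42.000)
Function('O')(a) = Add(-2, Pow(a, 2)) (Function('O')(a) = Add(Pow(a, 2), -2) = Add(-2, Pow(a, 2)))
Function('F')(Q) = 34 (Function('F')(Q) = Add(-2, Pow(-6, 2)) = Add(-2, 36) = 34)
Mul(Add(h, W), Add(Function('F')(30), -3158)) = Mul(Add(Rational(87025, 2072), -2843), Add(34, -3158)) = Mul(Rational(-5803671, 2072), -3124) = Rational(4532667051, 518)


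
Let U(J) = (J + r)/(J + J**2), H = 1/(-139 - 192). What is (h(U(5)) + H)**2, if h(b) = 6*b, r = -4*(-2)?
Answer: 18472804/2739025 ≈ 6.7443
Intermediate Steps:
r = 8
H = -1/331 (H = 1/(-331) = -1/331 ≈ -0.0030211)
U(J) = (8 + J)/(J + J**2) (U(J) = (J + 8)/(J + J**2) = (8 + J)/(J + J**2))
(h(U(5)) + H)**2 = (6*((8 + 5)/(5*(1 + 5))) - 1/331)**2 = (6*((1/5)*13/6) - 1/331)**2 = (6*((1/5)*(1/6)*13) - 1/331)**2 = (6*(13/30) - 1/331)**2 = (13/5 - 1/331)**2 = (4298/1655)**2 = 18472804/2739025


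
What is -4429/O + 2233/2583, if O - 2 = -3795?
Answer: 2844268/1399617 ≈ 2.0322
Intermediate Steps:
O = -3793 (O = 2 - 3795 = -3793)
-4429/O + 2233/2583 = -4429/(-3793) + 2233/2583 = -4429*(-1/3793) + 2233*(1/2583) = 4429/3793 + 319/369 = 2844268/1399617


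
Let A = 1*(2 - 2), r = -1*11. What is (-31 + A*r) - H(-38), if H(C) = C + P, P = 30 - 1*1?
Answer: -22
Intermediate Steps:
r = -11
A = 0 (A = 1*0 = 0)
P = 29 (P = 30 - 1 = 29)
H(C) = 29 + C (H(C) = C + 29 = 29 + C)
(-31 + A*r) - H(-38) = (-31 + 0*(-11)) - (29 - 38) = (-31 + 0) - 1*(-9) = -31 + 9 = -22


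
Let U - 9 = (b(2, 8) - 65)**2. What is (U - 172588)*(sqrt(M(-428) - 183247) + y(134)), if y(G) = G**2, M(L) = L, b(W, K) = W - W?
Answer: -3022964424 - 841770*I*sqrt(7347) ≈ -3.023e+9 - 7.2152e+7*I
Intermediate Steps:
b(W, K) = 0
U = 4234 (U = 9 + (0 - 65)**2 = 9 + (-65)**2 = 9 + 4225 = 4234)
(U - 172588)*(sqrt(M(-428) - 183247) + y(134)) = (4234 - 172588)*(sqrt(-428 - 183247) + 134**2) = -168354*(sqrt(-183675) + 17956) = -168354*(5*I*sqrt(7347) + 17956) = -168354*(17956 + 5*I*sqrt(7347)) = -3022964424 - 841770*I*sqrt(7347)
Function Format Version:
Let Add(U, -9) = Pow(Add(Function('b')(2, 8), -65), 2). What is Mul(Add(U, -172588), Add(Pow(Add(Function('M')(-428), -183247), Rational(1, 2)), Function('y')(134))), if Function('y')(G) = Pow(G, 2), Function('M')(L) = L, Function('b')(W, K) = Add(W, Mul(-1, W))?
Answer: Add(-3022964424, Mul(-841770, I, Pow(7347, Rational(1, 2)))) ≈ Add(-3.0230e+9, Mul(-7.2152e+7, I))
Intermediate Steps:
Function('b')(W, K) = 0
U = 4234 (U = Add(9, Pow(Add(0, -65), 2)) = Add(9, Pow(-65, 2)) = Add(9, 4225) = 4234)
Mul(Add(U, -172588), Add(Pow(Add(Function('M')(-428), -183247), Rational(1, 2)), Function('y')(134))) = Mul(Add(4234, -172588), Add(Pow(Add(-428, -183247), Rational(1, 2)), Pow(134, 2))) = Mul(-168354, Add(Pow(-183675, Rational(1, 2)), 17956)) = Mul(-168354, Add(Mul(5, I, Pow(7347, Rational(1, 2))), 17956)) = Mul(-168354, Add(17956, Mul(5, I, Pow(7347, Rational(1, 2))))) = Add(-3022964424, Mul(-841770, I, Pow(7347, Rational(1, 2))))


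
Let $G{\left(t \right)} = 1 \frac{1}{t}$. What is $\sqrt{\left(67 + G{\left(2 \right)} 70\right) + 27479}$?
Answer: $\sqrt{27581} \approx 166.08$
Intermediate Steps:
$G{\left(t \right)} = \frac{1}{t}$
$\sqrt{\left(67 + G{\left(2 \right)} 70\right) + 27479} = \sqrt{\left(67 + \frac{1}{2} \cdot 70\right) + 27479} = \sqrt{\left(67 + 35\right) + 27479} = \sqrt{102 + 27479} = \sqrt{27581}$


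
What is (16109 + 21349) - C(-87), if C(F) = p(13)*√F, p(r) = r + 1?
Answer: 37458 - 14*I*√87 ≈ 37458.0 - 130.58*I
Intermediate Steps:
p(r) = 1 + r
C(F) = 14*√F (C(F) = (1 + 13)*√F = 14*√F)
(16109 + 21349) - C(-87) = (16109 + 21349) - 14*√(-87) = 37458 - 14*I*√87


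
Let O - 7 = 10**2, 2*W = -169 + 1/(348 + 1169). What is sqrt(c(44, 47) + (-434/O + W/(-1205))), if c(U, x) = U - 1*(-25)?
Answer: sqrt(2487253369934746465)/195594395 ≈ 8.0631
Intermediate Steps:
c(U, x) = 25 + U (c(U, x) = U + 25 = 25 + U)
W = -128186/1517 (W = (-169 + 1/(348 + 1169))/2 = (-169 + 1/1517)/2 = (1/2)*(-256372/1517) = -128186/1517 ≈ -84.500)
O = 107 (O = 7 + 10**2 = 7 + 100 = 107)
sqrt(c(44, 47) + (-434/O + W/(-1205))) = sqrt((25 + 44) + (-434/107 - 128186/1517/(-1205))) = sqrt(69 + (-434*1/107 - 128186/1517*(-1/1205))) = sqrt(69 + (-434/107 + 128186/1827985)) = sqrt(69 - 779629588/195594395) = sqrt(12716383667/195594395) = sqrt(2487253369934746465)/195594395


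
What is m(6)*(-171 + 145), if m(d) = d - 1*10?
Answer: 104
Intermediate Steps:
m(d) = -10 + d (m(d) = d - 10 = -10 + d)
m(6)*(-171 + 145) = (-10 + 6)*(-171 + 145) = -4*(-26) = 104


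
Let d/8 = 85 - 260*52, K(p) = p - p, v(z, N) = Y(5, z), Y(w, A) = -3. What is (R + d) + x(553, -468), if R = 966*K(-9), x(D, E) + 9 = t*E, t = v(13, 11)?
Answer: -106085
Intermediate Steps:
v(z, N) = -3
t = -3
x(D, E) = -9 - 3*E
K(p) = 0
d = -107480 (d = 8*(85 - 260*52) = 8*(85 - 13520) = 8*(-13435) = -107480)
R = 0 (R = 966*0 = 0)
(R + d) + x(553, -468) = (0 - 107480) + (-9 - 3*(-468)) = -107480 + (-9 + 1404) = -107480 + 1395 = -106085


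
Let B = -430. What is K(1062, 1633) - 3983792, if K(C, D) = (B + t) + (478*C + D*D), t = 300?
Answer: -809597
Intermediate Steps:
K(C, D) = -130 + D² + 478*C (K(C, D) = (-430 + 300) + (478*C + D*D) = -130 + (478*C + D²) = -130 + (D² + 478*C) = -130 + D² + 478*C)
K(1062, 1633) - 3983792 = (-130 + 1633² + 478*1062) - 3983792 = (-130 + 2666689 + 507636) - 3983792 = 3174195 - 3983792 = -809597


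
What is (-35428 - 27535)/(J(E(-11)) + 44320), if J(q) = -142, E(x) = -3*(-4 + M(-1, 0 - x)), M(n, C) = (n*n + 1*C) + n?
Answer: -62963/44178 ≈ -1.4252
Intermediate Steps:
M(n, C) = C + n + n² (M(n, C) = (n² + C) + n = (C + n²) + n = C + n + n²)
E(x) = 12 + 3*x (E(x) = -3*(-4 + ((0 - x) - 1 + (-1)²)) = -3*(-4 + (-x - 1 + 1)) = -3*(-4 - x) = 12 + 3*x)
(-35428 - 27535)/(J(E(-11)) + 44320) = (-35428 - 27535)/(-142 + 44320) = -62963/44178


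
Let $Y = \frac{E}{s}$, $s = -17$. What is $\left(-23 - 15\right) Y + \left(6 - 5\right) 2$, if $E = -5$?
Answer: $- \frac{156}{17} \approx -9.1765$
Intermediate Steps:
$Y = \frac{5}{17}$ ($Y = - \frac{5}{-17} = \left(-5\right) \left(- \frac{1}{17}\right) = \frac{5}{17} \approx 0.29412$)
$\left(-23 - 15\right) Y + \left(6 - 5\right) 2 = \left(-23 - 15\right) \frac{5}{17} + \left(6 - 5\right) 2 = \left(-38\right) \frac{5}{17} + 1 \cdot 2 = - \frac{190}{17} + 2 = - \frac{156}{17}$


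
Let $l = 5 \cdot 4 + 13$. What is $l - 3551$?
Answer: $-3518$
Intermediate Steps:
$l = 33$ ($l = 20 + 13 = 33$)
$l - 3551 = 33 - 3551 = -3518$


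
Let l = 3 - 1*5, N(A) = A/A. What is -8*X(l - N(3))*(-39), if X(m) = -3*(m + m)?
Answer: 5616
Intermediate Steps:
N(A) = 1
l = -2 (l = 3 - 5 = -2)
X(m) = -6*m
-8*X(l - N(3))*(-39) = -(-48)*(-2 - 1*1)*(-39) = -(-48)*(-2 - 1)*(-39) = -(-48)*(-3)*(-39) = -8*18*(-39) = -144*(-39) = 5616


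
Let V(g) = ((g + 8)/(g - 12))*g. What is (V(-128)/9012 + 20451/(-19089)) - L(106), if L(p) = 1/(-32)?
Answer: -160909163/152915616 ≈ -1.0523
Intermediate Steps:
L(p) = -1/32
V(g) = g*(8 + g)/(-12 + g) (V(g) = ((8 + g)/(-12 + g))*g = g*(8 + g)/(-12 + g))
(V(-128)/9012 + 20451/(-19089)) - L(106) = (-128*(8 - 128)/(-12 - 128)/9012 + 20451/(-19089)) - 1*(-1/32) = (-128*(-120)/(-140)*(1/9012) + 20451*(-1/19089)) + 1/32 = (-128*(-1/140)*(-120)*(1/9012) - 6817/6363) + 1/32 = (-768/7*1/9012 - 6817/6363) + 1/32 = (-64/5257 - 6817/6363) + 1/32 = -5177743/4778613 + 1/32 = -160909163/152915616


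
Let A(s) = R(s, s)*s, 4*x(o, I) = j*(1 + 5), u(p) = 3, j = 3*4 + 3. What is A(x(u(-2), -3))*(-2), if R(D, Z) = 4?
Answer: -180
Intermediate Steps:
j = 15 (j = 12 + 3 = 15)
x(o, I) = 45/2 (x(o, I) = (15*(1 + 5))/4 = (15*6)/4 = (1/4)*90 = 45/2)
A(s) = 4*s
A(x(u(-2), -3))*(-2) = (4*(45/2))*(-2) = 90*(-2) = -180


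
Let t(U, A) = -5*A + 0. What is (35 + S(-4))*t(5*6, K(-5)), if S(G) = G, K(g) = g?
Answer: 775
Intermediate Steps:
t(U, A) = -5*A
(35 + S(-4))*t(5*6, K(-5)) = (35 - 4)*(-5*(-5)) = 31*25 = 775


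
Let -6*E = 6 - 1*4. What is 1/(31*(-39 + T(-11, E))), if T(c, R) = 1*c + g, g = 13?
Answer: -1/1147 ≈ -0.00087184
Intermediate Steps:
E = -1/3 (E = -(6 - 1*4)/6 = -(6 - 4)/6 = -1/6*2 = -1/3 ≈ -0.33333)
T(c, R) = 13 + c (T(c, R) = 1*c + 13 = c + 13 = 13 + c)
1/(31*(-39 + T(-11, E))) = 1/(31*(-39 + (13 - 11))) = 1/(31*(-39 + 2)) = 1/(31*(-37)) = 1/(-1147) = -1/1147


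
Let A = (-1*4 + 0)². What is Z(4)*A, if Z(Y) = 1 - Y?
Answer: -48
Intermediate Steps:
A = 16 (A = (-4 + 0)² = (-4)² = 16)
Z(4)*A = (1 - 1*4)*16 = (1 - 4)*16 = -3*16 = -48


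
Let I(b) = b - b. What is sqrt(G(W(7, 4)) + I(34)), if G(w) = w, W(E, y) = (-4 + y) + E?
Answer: sqrt(7) ≈ 2.6458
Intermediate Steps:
W(E, y) = -4 + E + y
I(b) = 0
sqrt(G(W(7, 4)) + I(34)) = sqrt((-4 + 7 + 4) + 0) = sqrt(7 + 0) = sqrt(7)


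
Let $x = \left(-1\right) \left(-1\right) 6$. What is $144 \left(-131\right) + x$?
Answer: $-18858$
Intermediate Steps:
$x = 6$ ($x = 1 \cdot 6 = 6$)
$144 \left(-131\right) + x = 144 \left(-131\right) + 6 = -18864 + 6 = -18858$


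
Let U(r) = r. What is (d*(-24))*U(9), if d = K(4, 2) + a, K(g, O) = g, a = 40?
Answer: -9504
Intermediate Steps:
d = 44 (d = 4 + 40 = 44)
(d*(-24))*U(9) = (44*(-24))*9 = -1056*9 = -9504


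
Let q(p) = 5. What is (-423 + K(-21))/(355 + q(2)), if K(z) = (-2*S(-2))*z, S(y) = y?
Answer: -169/120 ≈ -1.4083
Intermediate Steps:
K(z) = 4*z (K(z) = (-2*(-2))*z = 4*z)
(-423 + K(-21))/(355 + q(2)) = (-423 + 4*(-21))/(355 + 5) = (-423 - 84)/360 = -507*1/360 = -169/120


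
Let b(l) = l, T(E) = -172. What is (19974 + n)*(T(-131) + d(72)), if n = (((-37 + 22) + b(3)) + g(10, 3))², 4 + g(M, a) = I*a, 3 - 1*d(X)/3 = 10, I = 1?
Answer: -3887599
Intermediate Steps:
d(X) = -21 (d(X) = 9 - 3*10 = 9 - 30 = -21)
g(M, a) = -4 + a (g(M, a) = -4 + 1*a = -4 + a)
n = 169 (n = (((-37 + 22) + 3) + (-4 + 3))² = ((-15 + 3) - 1)² = (-12 - 1)² = (-13)² = 169)
(19974 + n)*(T(-131) + d(72)) = (19974 + 169)*(-172 - 21) = 20143*(-193) = -3887599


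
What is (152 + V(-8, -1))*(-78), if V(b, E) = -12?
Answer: -10920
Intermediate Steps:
(152 + V(-8, -1))*(-78) = (152 - 12)*(-78) = 140*(-78) = -10920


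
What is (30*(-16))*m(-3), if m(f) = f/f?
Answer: -480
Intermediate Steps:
m(f) = 1
(30*(-16))*m(-3) = (30*(-16))*1 = -480*1 = -480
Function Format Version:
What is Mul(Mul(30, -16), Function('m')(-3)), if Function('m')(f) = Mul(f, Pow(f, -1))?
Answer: -480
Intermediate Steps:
Function('m')(f) = 1
Mul(Mul(30, -16), Function('m')(-3)) = Mul(Mul(30, -16), 1) = Mul(-480, 1) = -480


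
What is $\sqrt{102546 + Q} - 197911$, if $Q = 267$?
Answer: $-197911 + \sqrt{102813} \approx -1.9759 \cdot 10^{5}$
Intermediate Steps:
$\sqrt{102546 + Q} - 197911 = \sqrt{102546 + 267} - 197911 = \sqrt{102813} - 197911 = -197911 + \sqrt{102813}$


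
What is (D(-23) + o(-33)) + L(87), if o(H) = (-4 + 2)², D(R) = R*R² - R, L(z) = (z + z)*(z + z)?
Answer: 18136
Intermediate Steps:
L(z) = 4*z² (L(z) = (2*z)*(2*z) = 4*z²)
D(R) = R³ - R
o(H) = 4 (o(H) = (-2)² = 4)
(D(-23) + o(-33)) + L(87) = (((-23)³ - 1*(-23)) + 4) + 4*87² = ((-12167 + 23) + 4) + 4*7569 = (-12144 + 4) + 30276 = -12140 + 30276 = 18136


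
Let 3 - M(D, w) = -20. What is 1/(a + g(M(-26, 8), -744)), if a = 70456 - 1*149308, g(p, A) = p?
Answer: -1/78829 ≈ -1.2686e-5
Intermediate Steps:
M(D, w) = 23 (M(D, w) = 3 - 1*(-20) = 3 + 20 = 23)
a = -78852 (a = 70456 - 149308 = -78852)
1/(a + g(M(-26, 8), -744)) = 1/(-78852 + 23) = 1/(-78829) = -1/78829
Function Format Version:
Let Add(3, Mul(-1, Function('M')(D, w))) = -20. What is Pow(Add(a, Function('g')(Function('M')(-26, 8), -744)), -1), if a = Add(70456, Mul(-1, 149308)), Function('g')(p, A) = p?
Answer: Rational(-1, 78829) ≈ -1.2686e-5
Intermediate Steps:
Function('M')(D, w) = 23 (Function('M')(D, w) = Add(3, Mul(-1, -20)) = Add(3, 20) = 23)
a = -78852 (a = Add(70456, -149308) = -78852)
Pow(Add(a, Function('g')(Function('M')(-26, 8), -744)), -1) = Pow(Add(-78852, 23), -1) = Pow(-78829, -1) = Rational(-1, 78829)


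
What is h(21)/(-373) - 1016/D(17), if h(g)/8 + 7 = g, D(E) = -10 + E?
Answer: -379752/2611 ≈ -145.44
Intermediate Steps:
h(g) = -56 + 8*g
h(21)/(-373) - 1016/D(17) = (-56 + 8*21)/(-373) - 1016/(-10 + 17) = (-56 + 168)*(-1/373) - 1016/7 = 112*(-1/373) - 1016*⅐ = -112/373 - 1016/7 = -379752/2611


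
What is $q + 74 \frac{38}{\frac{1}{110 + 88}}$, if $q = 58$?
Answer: $556834$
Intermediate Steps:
$q + 74 \frac{38}{\frac{1}{110 + 88}} = 58 + 74 \frac{38}{\frac{1}{110 + 88}} = 58 + 74 \frac{38}{\frac{1}{198}} = 58 + 74 \cdot 38 \frac{1}{\frac{1}{198}} = 58 + 74 \cdot 38 \cdot 198 = 58 + 74 \cdot 7524 = 58 + 556776 = 556834$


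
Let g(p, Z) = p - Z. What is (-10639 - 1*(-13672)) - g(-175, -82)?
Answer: 3126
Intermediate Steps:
(-10639 - 1*(-13672)) - g(-175, -82) = (-10639 - 1*(-13672)) - (-175 - 1*(-82)) = (-10639 + 13672) - (-175 + 82) = 3033 - 1*(-93) = 3033 + 93 = 3126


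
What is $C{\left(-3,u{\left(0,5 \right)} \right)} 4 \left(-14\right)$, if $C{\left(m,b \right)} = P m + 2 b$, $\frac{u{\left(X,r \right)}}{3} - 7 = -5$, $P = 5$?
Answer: $168$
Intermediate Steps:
$u{\left(X,r \right)} = 6$ ($u{\left(X,r \right)} = 21 + 3 \left(-5\right) = 21 - 15 = 6$)
$C{\left(m,b \right)} = 2 b + 5 m$ ($C{\left(m,b \right)} = 5 m + 2 b = 2 b + 5 m$)
$C{\left(-3,u{\left(0,5 \right)} \right)} 4 \left(-14\right) = \left(2 \cdot 6 + 5 \left(-3\right)\right) 4 \left(-14\right) = \left(12 - 15\right) 4 \left(-14\right) = \left(-3\right) 4 \left(-14\right) = \left(-12\right) \left(-14\right) = 168$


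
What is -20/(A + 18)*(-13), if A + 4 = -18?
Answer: -65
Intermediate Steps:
A = -22 (A = -4 - 18 = -22)
-20/(A + 18)*(-13) = -20/(-22 + 18)*(-13) = -20/(-4)*(-13) = -20*(-¼)*(-13) = 5*(-13) = -65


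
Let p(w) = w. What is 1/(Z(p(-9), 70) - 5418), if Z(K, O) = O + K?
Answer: -1/5357 ≈ -0.00018667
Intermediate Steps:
Z(K, O) = K + O
1/(Z(p(-9), 70) - 5418) = 1/((-9 + 70) - 5418) = 1/(61 - 5418) = 1/(-5357) = -1/5357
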